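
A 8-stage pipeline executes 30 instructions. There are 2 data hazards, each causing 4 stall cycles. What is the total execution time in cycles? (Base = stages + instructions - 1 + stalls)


Base cycles = 8 + 30 - 1 = 37
Total stalls = 2 * 4 = 8
Total = 37 + 8 = 45

45


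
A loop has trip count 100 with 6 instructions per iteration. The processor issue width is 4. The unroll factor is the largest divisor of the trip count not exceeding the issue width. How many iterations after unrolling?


Largest divisor of 100 <= 4 is 4
New iterations = 100 / 4 = 25

25


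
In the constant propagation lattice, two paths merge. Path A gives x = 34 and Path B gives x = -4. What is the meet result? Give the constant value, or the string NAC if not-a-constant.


Meet operation: if both paths give the same constant, result is that constant; if they differ, result is NAC (not-a-constant).
Path A: 34, Path B: -4 -> differ
Result: not-a-constant -> NAC

NAC


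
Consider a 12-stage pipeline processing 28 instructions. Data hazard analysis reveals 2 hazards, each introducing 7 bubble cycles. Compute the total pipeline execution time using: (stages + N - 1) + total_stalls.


Base cycles = 12 + 28 - 1 = 39
Total stalls = 2 * 7 = 14
Total = 39 + 14 = 53

53


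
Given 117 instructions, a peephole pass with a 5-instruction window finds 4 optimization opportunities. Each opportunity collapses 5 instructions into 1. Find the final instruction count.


Each match removes 4 instructions.
Total removed = 4 * 4 = 16
Remaining = 117 - 16 = 101

101


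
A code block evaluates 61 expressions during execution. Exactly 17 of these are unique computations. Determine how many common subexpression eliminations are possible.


CSE count = total expressions - unique expressions
= 61 - 17 = 44

44


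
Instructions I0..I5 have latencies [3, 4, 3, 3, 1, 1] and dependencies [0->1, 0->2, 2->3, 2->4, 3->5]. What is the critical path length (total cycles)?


Compute longest path through dependency graph: dist(Ik) = max over predecessors of dist + latency(Ik).
dist(I0) = latency 3 = 3
dist(I1) = dist(I0) + 4 = 3 + 4 = 7
dist(I2) = dist(I0) + 3 = 3 + 3 = 6
dist(I3) = dist(I2) + 3 = 6 + 3 = 9
dist(I4) = dist(I2) + 1 = 6 + 1 = 7
dist(I5) = dist(I3) + 1 = 9 + 1 = 10
Critical path = max dist = 10

10


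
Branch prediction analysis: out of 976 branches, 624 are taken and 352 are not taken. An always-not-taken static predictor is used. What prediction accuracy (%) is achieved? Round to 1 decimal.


Predictor: always-not-taken
Correct predictions = 352
Accuracy = 352 / 976 * 100 = 36.1%

36.1


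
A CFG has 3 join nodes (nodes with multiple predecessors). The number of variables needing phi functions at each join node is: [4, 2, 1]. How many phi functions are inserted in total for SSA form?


Total phi functions = sum of phi functions at each join node
= 4 + 2 + 1 = 7

7


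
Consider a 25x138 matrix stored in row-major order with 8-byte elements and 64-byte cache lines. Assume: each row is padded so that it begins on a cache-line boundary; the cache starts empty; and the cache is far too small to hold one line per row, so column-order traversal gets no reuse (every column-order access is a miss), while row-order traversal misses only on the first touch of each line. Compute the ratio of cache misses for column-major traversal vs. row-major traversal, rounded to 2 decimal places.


Each row occupies 138 * 8 = 1104 bytes and starts on a line boundary, so it spans ceil(1104 / 64) = 18 cache lines.
Row-major traversal misses (one per line touched): 25 * ceil(138 * 8 / 64) = 450
Column-major traversal misses (no reuse, every access misses): 25 * 138 = 3450
Ratio = 3450 / 450 = 7.67

7.67


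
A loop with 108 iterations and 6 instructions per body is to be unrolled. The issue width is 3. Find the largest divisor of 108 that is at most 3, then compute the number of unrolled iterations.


Largest divisor of 108 <= 3 is 3
New iterations = 108 / 3 = 36

36


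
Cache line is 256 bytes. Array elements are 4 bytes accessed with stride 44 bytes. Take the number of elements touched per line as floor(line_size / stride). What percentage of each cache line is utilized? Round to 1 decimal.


Elements per cache line = floor(256 / 44) = 5
Bytes used = 5 * 4 = 20
Utilization = 20 / 256 * 100 = 7.8%

7.8


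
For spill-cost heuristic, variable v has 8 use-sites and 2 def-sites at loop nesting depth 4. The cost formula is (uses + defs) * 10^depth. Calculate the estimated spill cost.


uses + defs = 8 + 2 = 10
10^4 = 10000
Spill cost = 10 * 10000 = 100000

100000


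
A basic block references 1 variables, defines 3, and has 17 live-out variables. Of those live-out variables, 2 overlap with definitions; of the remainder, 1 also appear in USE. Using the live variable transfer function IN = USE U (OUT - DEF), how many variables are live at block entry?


OUT - DEF: 17 - 2 = 15
|IN| = |USE| + |OUT - DEF| - |USE ∩ (OUT - DEF)| = 1 + 15 - 1 = 15

15


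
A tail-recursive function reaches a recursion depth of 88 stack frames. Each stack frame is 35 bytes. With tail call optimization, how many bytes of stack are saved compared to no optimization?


Without TCO: 88 * 35 = 3080 bytes
With TCO: reuse 1 frame = 35 bytes
Savings = 3080 - 35 = 3045

3045


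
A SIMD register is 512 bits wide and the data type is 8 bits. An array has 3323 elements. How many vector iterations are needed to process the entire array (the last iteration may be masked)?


Width = 512 / 8 = 64 elements per vector op
Iterations = ceil(3323 / 64) = 52

52


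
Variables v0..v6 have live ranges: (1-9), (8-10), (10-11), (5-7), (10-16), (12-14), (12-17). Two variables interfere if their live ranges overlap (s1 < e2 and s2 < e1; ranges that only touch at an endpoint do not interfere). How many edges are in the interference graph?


Check all pairs for overlapping intervals.
Two intervals (s1,e1) and (s2,e2) overlap if s1 < e2 and s2 < e1.
v0 (1-9) vs v1..v6: overlaps v1, v3 -> 2
v1 (8-10) vs v2..v6: overlaps none -> 0
v2 (10-11) vs v3..v6: overlaps v4 -> 1
v3 (5-7) vs v4..v6: overlaps none -> 0
v4 (10-16) vs v5..v6: overlaps v5, v6 -> 2
v5 (12-14) vs v6: overlaps v6 -> 1
Total overlapping pairs = 2 + 0 + 1 + 0 + 2 + 1 = 6

6


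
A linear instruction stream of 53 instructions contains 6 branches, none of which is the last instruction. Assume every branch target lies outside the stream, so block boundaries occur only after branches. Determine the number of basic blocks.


With no in-sequence branch targets, the leaders are the first instruction plus the instruction after each branch.
Number of basic blocks = branches + 1
= 6 + 1 = 7

7


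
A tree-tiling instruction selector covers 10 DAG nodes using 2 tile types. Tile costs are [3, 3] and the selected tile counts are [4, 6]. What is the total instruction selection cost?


Total cost = sum(count_i * cost_i)
= 4*3 + 6*3
= 30

30


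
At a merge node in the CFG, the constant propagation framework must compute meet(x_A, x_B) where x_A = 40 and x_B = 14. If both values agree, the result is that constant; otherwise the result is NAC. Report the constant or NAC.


Meet operation: if both paths give the same constant, result is that constant; if they differ, result is NAC (not-a-constant).
Path A: 40, Path B: 14 -> differ
Result: not-a-constant -> NAC

NAC


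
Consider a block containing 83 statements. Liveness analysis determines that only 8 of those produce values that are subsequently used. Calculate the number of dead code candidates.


Dead code = total statements - live definitions
= 83 - 8 = 75

75


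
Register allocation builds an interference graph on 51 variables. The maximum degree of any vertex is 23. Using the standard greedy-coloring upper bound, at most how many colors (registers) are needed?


Greedy coloring never needs more than (max_degree + 1) colors: when coloring a vertex, at most max_degree neighbors are already colored.
Upper bound = 23 + 1 = 24

24


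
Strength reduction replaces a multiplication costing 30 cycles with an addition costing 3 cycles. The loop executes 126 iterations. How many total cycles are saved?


Per-iteration saving = 30 - 3 = 27
Total saved = 126 * 27 = 3402

3402


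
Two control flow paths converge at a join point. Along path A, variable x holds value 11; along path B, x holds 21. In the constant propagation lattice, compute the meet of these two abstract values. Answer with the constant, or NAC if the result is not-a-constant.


Meet operation: if both paths give the same constant, result is that constant; if they differ, result is NAC (not-a-constant).
Path A: 11, Path B: 21 -> differ
Result: not-a-constant -> NAC

NAC


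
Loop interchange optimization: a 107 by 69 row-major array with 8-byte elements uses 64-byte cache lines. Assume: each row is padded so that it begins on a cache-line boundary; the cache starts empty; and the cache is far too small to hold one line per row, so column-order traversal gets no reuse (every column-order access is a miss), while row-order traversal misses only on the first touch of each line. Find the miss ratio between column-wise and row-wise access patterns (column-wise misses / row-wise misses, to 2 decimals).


Each row occupies 69 * 8 = 552 bytes and starts on a line boundary, so it spans ceil(552 / 64) = 9 cache lines.
Row-major traversal misses (one per line touched): 107 * ceil(69 * 8 / 64) = 963
Column-major traversal misses (no reuse, every access misses): 107 * 69 = 7383
Ratio = 7383 / 963 = 7.67

7.67


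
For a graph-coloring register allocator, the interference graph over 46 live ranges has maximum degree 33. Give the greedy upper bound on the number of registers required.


Greedy coloring never needs more than (max_degree + 1) colors: when coloring a vertex, at most max_degree neighbors are already colored.
Upper bound = 33 + 1 = 34

34


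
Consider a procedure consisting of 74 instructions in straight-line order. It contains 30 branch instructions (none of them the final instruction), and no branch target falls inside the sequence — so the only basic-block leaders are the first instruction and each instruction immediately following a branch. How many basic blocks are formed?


With no in-sequence branch targets, the leaders are the first instruction plus the instruction after each branch.
Number of basic blocks = branches + 1
= 30 + 1 = 31

31


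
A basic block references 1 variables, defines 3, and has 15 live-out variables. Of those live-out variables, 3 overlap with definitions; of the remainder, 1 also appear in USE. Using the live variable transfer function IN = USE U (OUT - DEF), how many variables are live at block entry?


OUT - DEF: 15 - 3 = 12
|IN| = |USE| + |OUT - DEF| - |USE ∩ (OUT - DEF)| = 1 + 12 - 1 = 12

12


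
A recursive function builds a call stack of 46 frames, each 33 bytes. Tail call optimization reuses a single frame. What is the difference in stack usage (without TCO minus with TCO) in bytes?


Without TCO: 46 * 33 = 1518 bytes
With TCO: reuse 1 frame = 33 bytes
Savings = 1518 - 33 = 1485

1485


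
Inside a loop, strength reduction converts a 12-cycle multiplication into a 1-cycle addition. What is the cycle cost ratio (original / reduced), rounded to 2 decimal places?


Ratio = mult_cost / add_cost = 12 / 1 = 12.0

12.0


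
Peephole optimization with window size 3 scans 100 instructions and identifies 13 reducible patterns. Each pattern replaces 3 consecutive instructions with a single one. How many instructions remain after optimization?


Each match removes 2 instructions.
Total removed = 13 * 2 = 26
Remaining = 100 - 26 = 74

74


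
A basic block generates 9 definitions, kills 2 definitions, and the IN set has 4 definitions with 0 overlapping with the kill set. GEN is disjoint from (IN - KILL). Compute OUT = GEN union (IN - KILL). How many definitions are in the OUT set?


IN - KILL: 4 - 0 = 4 surviving definitions
OUT = GEN + surviving = 9 + 4 = 13

13


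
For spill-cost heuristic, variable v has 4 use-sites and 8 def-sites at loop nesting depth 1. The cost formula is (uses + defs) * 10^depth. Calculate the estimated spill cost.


uses + defs = 4 + 8 = 12
10^1 = 10
Spill cost = 12 * 10 = 120

120


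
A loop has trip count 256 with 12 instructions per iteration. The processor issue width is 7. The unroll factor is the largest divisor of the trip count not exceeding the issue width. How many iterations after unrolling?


Largest divisor of 256 <= 7 is 4
New iterations = 256 / 4 = 64

64


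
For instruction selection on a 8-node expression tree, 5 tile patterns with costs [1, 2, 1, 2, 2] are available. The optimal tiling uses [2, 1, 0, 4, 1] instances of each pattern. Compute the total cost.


Total cost = sum(count_i * cost_i)
= 2*1 + 1*2 + 0*1 + 4*2 + 1*2
= 14

14


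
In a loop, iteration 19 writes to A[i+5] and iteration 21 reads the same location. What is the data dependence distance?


Distance = read iteration - write iteration
= 21 - 19 = 2

2


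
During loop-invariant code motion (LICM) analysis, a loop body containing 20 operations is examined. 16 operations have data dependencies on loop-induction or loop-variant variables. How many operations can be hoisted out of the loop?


Invariant candidates = total - loop-dependent
= 20 - 16 = 4

4


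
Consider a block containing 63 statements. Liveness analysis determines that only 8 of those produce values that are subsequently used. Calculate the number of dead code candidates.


Dead code = total statements - live definitions
= 63 - 8 = 55

55


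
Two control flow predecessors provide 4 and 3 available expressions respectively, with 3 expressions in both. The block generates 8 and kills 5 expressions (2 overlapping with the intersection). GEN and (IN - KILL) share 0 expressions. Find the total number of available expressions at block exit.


IN = intersection of predecessors = 3
IN - KILL = 3 - 2 = 1
|OUT| = |GEN| + |IN - KILL| - |GEN ∩ (IN - KILL)| = 8 + 1 - 0 = 9

9


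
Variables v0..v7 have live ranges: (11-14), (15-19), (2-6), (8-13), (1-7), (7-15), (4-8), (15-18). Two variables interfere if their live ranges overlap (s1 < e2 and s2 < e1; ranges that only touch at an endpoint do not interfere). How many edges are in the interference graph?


Check all pairs for overlapping intervals.
Two intervals (s1,e1) and (s2,e2) overlap if s1 < e2 and s2 < e1.
v0 (11-14) vs v1..v7: overlaps v3, v5 -> 2
v1 (15-19) vs v2..v7: overlaps v7 -> 1
v2 (2-6) vs v3..v7: overlaps v4, v6 -> 2
v3 (8-13) vs v4..v7: overlaps v5 -> 1
v4 (1-7) vs v5..v7: overlaps v6 -> 1
v5 (7-15) vs v6..v7: overlaps v6 -> 1
v6 (4-8) vs v7: overlaps none -> 0
Total overlapping pairs = 2 + 1 + 2 + 1 + 1 + 1 + 0 = 8

8


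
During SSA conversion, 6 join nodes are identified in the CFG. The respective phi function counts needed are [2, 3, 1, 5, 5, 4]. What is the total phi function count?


Total phi functions = sum of phi functions at each join node
= 2 + 3 + 1 + 5 + 5 + 4 = 20

20


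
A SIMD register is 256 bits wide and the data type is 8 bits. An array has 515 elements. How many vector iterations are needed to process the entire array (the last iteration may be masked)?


Width = 256 / 8 = 32 elements per vector op
Iterations = ceil(515 / 32) = 17

17


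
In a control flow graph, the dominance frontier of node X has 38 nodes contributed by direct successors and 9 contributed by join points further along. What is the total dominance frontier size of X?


DF(X) = direct successor contributions + join point contributions
= 38 + 9 = 47

47


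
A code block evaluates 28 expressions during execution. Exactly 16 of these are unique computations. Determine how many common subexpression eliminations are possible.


CSE count = total expressions - unique expressions
= 28 - 16 = 12

12


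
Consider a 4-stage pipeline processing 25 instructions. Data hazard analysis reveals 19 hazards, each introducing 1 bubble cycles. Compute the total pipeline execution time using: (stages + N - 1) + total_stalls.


Base cycles = 4 + 25 - 1 = 28
Total stalls = 19 * 1 = 19
Total = 28 + 19 = 47

47


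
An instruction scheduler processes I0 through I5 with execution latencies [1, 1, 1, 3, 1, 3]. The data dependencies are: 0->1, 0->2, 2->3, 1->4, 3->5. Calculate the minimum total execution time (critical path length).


Compute longest path through dependency graph: dist(Ik) = max over predecessors of dist + latency(Ik).
dist(I0) = latency 1 = 1
dist(I1) = dist(I0) + 1 = 1 + 1 = 2
dist(I2) = dist(I0) + 1 = 1 + 1 = 2
dist(I3) = dist(I2) + 3 = 2 + 3 = 5
dist(I4) = dist(I1) + 1 = 2 + 1 = 3
dist(I5) = dist(I3) + 3 = 5 + 3 = 8
Critical path = max dist = 8

8


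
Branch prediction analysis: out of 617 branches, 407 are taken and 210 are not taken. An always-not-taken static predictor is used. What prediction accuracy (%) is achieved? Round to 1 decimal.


Predictor: always-not-taken
Correct predictions = 210
Accuracy = 210 / 617 * 100 = 34.0%

34.0


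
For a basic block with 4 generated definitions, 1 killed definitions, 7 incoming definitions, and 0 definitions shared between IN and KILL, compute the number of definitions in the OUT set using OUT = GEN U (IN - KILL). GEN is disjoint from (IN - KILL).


IN - KILL: 7 - 0 = 7 surviving definitions
OUT = GEN + surviving = 4 + 7 = 11

11


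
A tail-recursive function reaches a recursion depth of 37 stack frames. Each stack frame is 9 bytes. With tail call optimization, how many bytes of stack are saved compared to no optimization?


Without TCO: 37 * 9 = 333 bytes
With TCO: reuse 1 frame = 9 bytes
Savings = 333 - 9 = 324

324


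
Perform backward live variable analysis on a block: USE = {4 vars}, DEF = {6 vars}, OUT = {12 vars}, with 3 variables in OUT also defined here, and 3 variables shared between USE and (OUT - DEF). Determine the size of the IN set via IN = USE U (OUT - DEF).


OUT - DEF: 12 - 3 = 9
|IN| = |USE| + |OUT - DEF| - |USE ∩ (OUT - DEF)| = 4 + 9 - 3 = 10

10


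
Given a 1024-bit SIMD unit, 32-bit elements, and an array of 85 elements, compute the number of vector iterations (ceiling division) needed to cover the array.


Width = 1024 / 32 = 32 elements per vector op
Iterations = ceil(85 / 32) = 3

3


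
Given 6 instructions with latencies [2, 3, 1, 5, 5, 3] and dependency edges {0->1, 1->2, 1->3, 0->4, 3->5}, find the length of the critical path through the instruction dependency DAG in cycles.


Compute longest path through dependency graph: dist(Ik) = max over predecessors of dist + latency(Ik).
dist(I0) = latency 2 = 2
dist(I1) = dist(I0) + 3 = 2 + 3 = 5
dist(I2) = dist(I1) + 1 = 5 + 1 = 6
dist(I3) = dist(I1) + 5 = 5 + 5 = 10
dist(I4) = dist(I0) + 5 = 2 + 5 = 7
dist(I5) = dist(I3) + 3 = 10 + 3 = 13
Critical path = max dist = 13

13


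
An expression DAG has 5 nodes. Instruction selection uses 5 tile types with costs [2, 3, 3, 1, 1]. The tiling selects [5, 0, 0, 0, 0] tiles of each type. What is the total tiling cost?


Total cost = sum(count_i * cost_i)
= 5*2 + 0*3 + 0*3 + 0*1 + 0*1
= 10

10


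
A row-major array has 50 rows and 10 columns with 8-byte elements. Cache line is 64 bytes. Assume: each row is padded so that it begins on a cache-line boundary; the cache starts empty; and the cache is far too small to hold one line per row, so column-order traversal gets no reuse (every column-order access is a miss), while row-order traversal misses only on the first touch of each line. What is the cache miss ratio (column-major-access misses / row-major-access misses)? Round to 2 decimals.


Each row occupies 10 * 8 = 80 bytes and starts on a line boundary, so it spans ceil(80 / 64) = 2 cache lines.
Row-major traversal misses (one per line touched): 50 * ceil(10 * 8 / 64) = 100
Column-major traversal misses (no reuse, every access misses): 50 * 10 = 500
Ratio = 500 / 100 = 5.0

5.0


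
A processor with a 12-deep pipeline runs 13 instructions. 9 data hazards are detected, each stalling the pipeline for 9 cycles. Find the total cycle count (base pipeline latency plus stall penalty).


Base cycles = 12 + 13 - 1 = 24
Total stalls = 9 * 9 = 81
Total = 24 + 81 = 105

105


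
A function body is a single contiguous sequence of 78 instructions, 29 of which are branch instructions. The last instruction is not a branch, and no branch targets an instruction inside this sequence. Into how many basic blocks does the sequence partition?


With no in-sequence branch targets, the leaders are the first instruction plus the instruction after each branch.
Number of basic blocks = branches + 1
= 29 + 1 = 30

30


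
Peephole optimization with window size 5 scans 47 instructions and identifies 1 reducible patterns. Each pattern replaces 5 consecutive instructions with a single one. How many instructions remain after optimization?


Each match removes 4 instructions.
Total removed = 1 * 4 = 4
Remaining = 47 - 4 = 43

43


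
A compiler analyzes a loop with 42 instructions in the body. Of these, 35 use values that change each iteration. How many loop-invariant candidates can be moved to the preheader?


Invariant candidates = total - loop-dependent
= 42 - 35 = 7

7


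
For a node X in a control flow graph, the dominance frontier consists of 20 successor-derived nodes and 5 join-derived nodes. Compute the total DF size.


DF(X) = direct successor contributions + join point contributions
= 20 + 5 = 25

25


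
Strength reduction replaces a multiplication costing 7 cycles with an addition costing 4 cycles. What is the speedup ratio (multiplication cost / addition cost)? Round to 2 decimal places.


Ratio = mult_cost / add_cost = 7 / 4 = 1.75

1.75


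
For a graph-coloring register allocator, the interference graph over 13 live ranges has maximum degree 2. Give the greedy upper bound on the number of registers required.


Greedy coloring never needs more than (max_degree + 1) colors: when coloring a vertex, at most max_degree neighbors are already colored.
Upper bound = 2 + 1 = 3

3


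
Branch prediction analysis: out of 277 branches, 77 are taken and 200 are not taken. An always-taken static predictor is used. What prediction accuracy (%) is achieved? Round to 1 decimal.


Predictor: always-taken
Correct predictions = 77
Accuracy = 77 / 277 * 100 = 27.8%

27.8


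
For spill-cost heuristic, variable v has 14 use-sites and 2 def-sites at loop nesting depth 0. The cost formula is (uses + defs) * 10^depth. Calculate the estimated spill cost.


uses + defs = 14 + 2 = 16
10^0 = 1
Spill cost = 16 * 1 = 16

16


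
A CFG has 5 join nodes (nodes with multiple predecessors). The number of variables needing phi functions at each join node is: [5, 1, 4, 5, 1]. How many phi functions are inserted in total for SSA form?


Total phi functions = sum of phi functions at each join node
= 5 + 1 + 4 + 5 + 1 = 16

16


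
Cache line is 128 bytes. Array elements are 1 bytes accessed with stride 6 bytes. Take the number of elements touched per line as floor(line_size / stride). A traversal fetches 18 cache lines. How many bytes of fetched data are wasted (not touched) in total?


Elements per line = floor(128 / 6) = 21
Bytes used per line = 21 * 1 = 21
Wasted per line = 128 - 21 = 107
Total wasted = 107 * 18 = 1926

1926


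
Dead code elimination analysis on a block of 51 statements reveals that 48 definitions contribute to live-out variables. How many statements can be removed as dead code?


Dead code = total statements - live definitions
= 51 - 48 = 3

3


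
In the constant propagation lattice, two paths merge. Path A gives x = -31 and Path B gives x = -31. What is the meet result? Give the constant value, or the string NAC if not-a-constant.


Meet operation: if both paths give the same constant, result is that constant; if they differ, result is NAC (not-a-constant).
Path A: -31, Path B: -31 -> equal
Result: constant -> -31

-31


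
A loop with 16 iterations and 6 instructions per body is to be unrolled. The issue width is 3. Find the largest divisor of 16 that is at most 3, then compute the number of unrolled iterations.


Largest divisor of 16 <= 3 is 2
New iterations = 16 / 2 = 8

8


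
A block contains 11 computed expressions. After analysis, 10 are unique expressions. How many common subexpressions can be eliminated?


CSE count = total expressions - unique expressions
= 11 - 10 = 1

1


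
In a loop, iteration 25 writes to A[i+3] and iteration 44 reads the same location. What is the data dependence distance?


Distance = read iteration - write iteration
= 44 - 25 = 19

19


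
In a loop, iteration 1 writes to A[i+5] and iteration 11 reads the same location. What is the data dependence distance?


Distance = read iteration - write iteration
= 11 - 1 = 10

10


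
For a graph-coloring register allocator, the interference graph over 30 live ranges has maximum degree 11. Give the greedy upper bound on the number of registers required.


Greedy coloring never needs more than (max_degree + 1) colors: when coloring a vertex, at most max_degree neighbors are already colored.
Upper bound = 11 + 1 = 12

12


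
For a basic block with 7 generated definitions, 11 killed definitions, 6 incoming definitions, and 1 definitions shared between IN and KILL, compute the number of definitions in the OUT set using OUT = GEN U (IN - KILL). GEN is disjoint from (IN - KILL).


IN - KILL: 6 - 1 = 5 surviving definitions
OUT = GEN + surviving = 7 + 5 = 12

12


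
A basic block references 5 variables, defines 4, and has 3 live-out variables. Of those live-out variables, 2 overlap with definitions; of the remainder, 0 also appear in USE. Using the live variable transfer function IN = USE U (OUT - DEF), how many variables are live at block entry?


OUT - DEF: 3 - 2 = 1
|IN| = |USE| + |OUT - DEF| - |USE ∩ (OUT - DEF)| = 5 + 1 - 0 = 6

6


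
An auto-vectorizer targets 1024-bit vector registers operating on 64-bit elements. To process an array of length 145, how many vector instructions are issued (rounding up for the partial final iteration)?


Width = 1024 / 64 = 16 elements per vector op
Iterations = ceil(145 / 16) = 10

10


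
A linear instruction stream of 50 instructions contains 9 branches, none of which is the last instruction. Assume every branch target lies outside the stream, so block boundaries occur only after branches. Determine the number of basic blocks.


With no in-sequence branch targets, the leaders are the first instruction plus the instruction after each branch.
Number of basic blocks = branches + 1
= 9 + 1 = 10

10


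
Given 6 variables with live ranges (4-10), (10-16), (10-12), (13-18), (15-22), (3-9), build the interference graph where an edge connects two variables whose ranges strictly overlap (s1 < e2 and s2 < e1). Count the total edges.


Check all pairs for overlapping intervals.
Two intervals (s1,e1) and (s2,e2) overlap if s1 < e2 and s2 < e1.
v0 (4-10) vs v1..v5: overlaps v5 -> 1
v1 (10-16) vs v2..v5: overlaps v2, v3, v4 -> 3
v2 (10-12) vs v3..v5: overlaps none -> 0
v3 (13-18) vs v4..v5: overlaps v4 -> 1
v4 (15-22) vs v5: overlaps none -> 0
Total overlapping pairs = 1 + 3 + 0 + 1 + 0 = 5

5


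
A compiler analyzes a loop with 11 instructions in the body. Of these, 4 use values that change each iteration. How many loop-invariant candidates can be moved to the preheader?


Invariant candidates = total - loop-dependent
= 11 - 4 = 7

7


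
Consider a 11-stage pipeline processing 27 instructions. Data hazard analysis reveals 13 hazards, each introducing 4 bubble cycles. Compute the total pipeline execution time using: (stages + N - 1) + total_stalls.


Base cycles = 11 + 27 - 1 = 37
Total stalls = 13 * 4 = 52
Total = 37 + 52 = 89

89


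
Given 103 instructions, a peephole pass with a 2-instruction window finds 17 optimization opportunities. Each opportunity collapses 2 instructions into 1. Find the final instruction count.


Each match removes 1 instructions.
Total removed = 17 * 1 = 17
Remaining = 103 - 17 = 86

86


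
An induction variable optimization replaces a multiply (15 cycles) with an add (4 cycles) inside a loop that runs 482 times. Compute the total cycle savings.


Per-iteration saving = 15 - 4 = 11
Total saved = 482 * 11 = 5302

5302


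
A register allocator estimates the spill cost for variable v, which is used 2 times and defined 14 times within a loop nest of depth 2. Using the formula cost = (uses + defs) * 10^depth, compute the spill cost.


uses + defs = 2 + 14 = 16
10^2 = 100
Spill cost = 16 * 100 = 1600

1600


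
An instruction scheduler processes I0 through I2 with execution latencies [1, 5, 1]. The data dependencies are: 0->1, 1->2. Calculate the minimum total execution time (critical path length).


Compute longest path through dependency graph: dist(Ik) = max over predecessors of dist + latency(Ik).
dist(I0) = latency 1 = 1
dist(I1) = dist(I0) + 5 = 1 + 5 = 6
dist(I2) = dist(I1) + 1 = 6 + 1 = 7
Critical path = max dist = 7

7


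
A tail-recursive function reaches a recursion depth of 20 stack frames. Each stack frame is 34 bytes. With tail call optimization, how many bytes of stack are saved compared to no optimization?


Without TCO: 20 * 34 = 680 bytes
With TCO: reuse 1 frame = 34 bytes
Savings = 680 - 34 = 646

646


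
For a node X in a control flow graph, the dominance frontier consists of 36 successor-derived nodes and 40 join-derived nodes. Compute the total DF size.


DF(X) = direct successor contributions + join point contributions
= 36 + 40 = 76

76


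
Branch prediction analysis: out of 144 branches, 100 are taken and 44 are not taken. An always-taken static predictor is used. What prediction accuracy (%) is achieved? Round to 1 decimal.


Predictor: always-taken
Correct predictions = 100
Accuracy = 100 / 144 * 100 = 69.4%

69.4


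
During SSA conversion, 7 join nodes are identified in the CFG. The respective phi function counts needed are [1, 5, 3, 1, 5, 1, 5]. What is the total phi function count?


Total phi functions = sum of phi functions at each join node
= 1 + 5 + 3 + 1 + 5 + 1 + 5 = 21

21


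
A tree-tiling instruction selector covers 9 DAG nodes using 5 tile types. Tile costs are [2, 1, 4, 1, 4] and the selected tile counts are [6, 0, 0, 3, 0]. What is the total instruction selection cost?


Total cost = sum(count_i * cost_i)
= 6*2 + 0*1 + 0*4 + 3*1 + 0*4
= 15

15


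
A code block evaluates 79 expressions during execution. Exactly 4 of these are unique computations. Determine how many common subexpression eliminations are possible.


CSE count = total expressions - unique expressions
= 79 - 4 = 75

75


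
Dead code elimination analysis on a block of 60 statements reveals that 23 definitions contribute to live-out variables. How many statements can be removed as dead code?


Dead code = total statements - live definitions
= 60 - 23 = 37

37


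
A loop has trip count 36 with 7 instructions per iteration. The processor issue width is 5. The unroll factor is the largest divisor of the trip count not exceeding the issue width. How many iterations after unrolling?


Largest divisor of 36 <= 5 is 4
New iterations = 36 / 4 = 9

9


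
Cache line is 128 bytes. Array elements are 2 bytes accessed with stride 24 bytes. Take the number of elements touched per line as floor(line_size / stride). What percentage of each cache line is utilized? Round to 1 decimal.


Elements per cache line = floor(128 / 24) = 5
Bytes used = 5 * 2 = 10
Utilization = 10 / 128 * 100 = 7.8%

7.8


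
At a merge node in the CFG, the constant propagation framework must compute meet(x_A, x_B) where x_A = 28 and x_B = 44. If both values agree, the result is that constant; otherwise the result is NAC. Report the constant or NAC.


Meet operation: if both paths give the same constant, result is that constant; if they differ, result is NAC (not-a-constant).
Path A: 28, Path B: 44 -> differ
Result: not-a-constant -> NAC

NAC


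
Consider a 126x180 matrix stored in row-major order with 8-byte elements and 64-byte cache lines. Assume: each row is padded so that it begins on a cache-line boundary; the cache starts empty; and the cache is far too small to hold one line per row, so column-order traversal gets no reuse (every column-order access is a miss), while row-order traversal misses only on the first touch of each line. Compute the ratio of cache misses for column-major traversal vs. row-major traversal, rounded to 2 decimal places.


Each row occupies 180 * 8 = 1440 bytes and starts on a line boundary, so it spans ceil(1440 / 64) = 23 cache lines.
Row-major traversal misses (one per line touched): 126 * ceil(180 * 8 / 64) = 2898
Column-major traversal misses (no reuse, every access misses): 126 * 180 = 22680
Ratio = 22680 / 2898 = 7.83

7.83


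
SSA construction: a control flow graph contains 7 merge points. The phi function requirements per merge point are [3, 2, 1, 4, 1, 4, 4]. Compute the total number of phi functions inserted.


Total phi functions = sum of phi functions at each join node
= 3 + 2 + 1 + 4 + 1 + 4 + 4 = 19

19


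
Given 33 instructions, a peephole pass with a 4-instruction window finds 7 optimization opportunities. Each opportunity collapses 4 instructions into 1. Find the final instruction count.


Each match removes 3 instructions.
Total removed = 7 * 3 = 21
Remaining = 33 - 21 = 12

12


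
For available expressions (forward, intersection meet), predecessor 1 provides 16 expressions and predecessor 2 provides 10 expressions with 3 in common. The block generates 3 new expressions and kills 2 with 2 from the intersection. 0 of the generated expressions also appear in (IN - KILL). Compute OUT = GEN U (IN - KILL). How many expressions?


IN = intersection of predecessors = 3
IN - KILL = 3 - 2 = 1
|OUT| = |GEN| + |IN - KILL| - |GEN ∩ (IN - KILL)| = 3 + 1 - 0 = 4

4


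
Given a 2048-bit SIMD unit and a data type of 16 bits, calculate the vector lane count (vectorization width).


Width = SIMD bits / data type bits
= 2048 / 16 = 128

128


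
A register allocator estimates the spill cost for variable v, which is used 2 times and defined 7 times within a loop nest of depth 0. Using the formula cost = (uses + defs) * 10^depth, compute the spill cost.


uses + defs = 2 + 7 = 9
10^0 = 1
Spill cost = 9 * 1 = 9

9


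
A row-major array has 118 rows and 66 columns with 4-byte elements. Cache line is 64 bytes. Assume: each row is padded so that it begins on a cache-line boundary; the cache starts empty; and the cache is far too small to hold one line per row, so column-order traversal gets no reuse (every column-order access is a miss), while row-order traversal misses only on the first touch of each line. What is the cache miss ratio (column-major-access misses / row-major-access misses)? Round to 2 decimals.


Each row occupies 66 * 4 = 264 bytes and starts on a line boundary, so it spans ceil(264 / 64) = 5 cache lines.
Row-major traversal misses (one per line touched): 118 * ceil(66 * 4 / 64) = 590
Column-major traversal misses (no reuse, every access misses): 118 * 66 = 7788
Ratio = 7788 / 590 = 13.2

13.2


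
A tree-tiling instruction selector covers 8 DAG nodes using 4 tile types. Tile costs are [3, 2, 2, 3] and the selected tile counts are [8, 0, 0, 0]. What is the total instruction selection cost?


Total cost = sum(count_i * cost_i)
= 8*3 + 0*2 + 0*2 + 0*3
= 24

24


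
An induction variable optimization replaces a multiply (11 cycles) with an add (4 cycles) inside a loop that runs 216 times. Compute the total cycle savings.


Per-iteration saving = 11 - 4 = 7
Total saved = 216 * 7 = 1512

1512


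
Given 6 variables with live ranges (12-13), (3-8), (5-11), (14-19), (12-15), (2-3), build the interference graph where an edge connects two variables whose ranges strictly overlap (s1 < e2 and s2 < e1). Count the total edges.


Check all pairs for overlapping intervals.
Two intervals (s1,e1) and (s2,e2) overlap if s1 < e2 and s2 < e1.
v0 (12-13) vs v1..v5: overlaps v4 -> 1
v1 (3-8) vs v2..v5: overlaps v2 -> 1
v2 (5-11) vs v3..v5: overlaps none -> 0
v3 (14-19) vs v4..v5: overlaps v4 -> 1
v4 (12-15) vs v5: overlaps none -> 0
Total overlapping pairs = 1 + 1 + 0 + 1 + 0 = 3

3


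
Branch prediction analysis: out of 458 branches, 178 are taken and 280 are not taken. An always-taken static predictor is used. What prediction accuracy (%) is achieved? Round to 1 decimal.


Predictor: always-taken
Correct predictions = 178
Accuracy = 178 / 458 * 100 = 38.9%

38.9


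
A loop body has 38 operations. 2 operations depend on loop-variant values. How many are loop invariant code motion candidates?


Invariant candidates = total - loop-dependent
= 38 - 2 = 36

36


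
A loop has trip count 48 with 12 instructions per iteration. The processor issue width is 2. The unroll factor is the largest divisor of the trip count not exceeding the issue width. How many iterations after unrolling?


Largest divisor of 48 <= 2 is 2
New iterations = 48 / 2 = 24

24


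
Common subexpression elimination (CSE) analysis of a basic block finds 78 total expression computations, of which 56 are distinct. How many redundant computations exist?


CSE count = total expressions - unique expressions
= 78 - 56 = 22

22


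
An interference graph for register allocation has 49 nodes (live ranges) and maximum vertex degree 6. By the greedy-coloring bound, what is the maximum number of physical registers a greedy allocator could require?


Greedy coloring never needs more than (max_degree + 1) colors: when coloring a vertex, at most max_degree neighbors are already colored.
Upper bound = 6 + 1 = 7

7


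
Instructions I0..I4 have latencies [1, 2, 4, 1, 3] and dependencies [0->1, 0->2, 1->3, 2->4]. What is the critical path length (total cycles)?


Compute longest path through dependency graph: dist(Ik) = max over predecessors of dist + latency(Ik).
dist(I0) = latency 1 = 1
dist(I1) = dist(I0) + 2 = 1 + 2 = 3
dist(I2) = dist(I0) + 4 = 1 + 4 = 5
dist(I3) = dist(I1) + 1 = 3 + 1 = 4
dist(I4) = dist(I2) + 3 = 5 + 3 = 8
Critical path = max dist = 8

8


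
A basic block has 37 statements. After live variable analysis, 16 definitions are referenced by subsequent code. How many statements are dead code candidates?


Dead code = total statements - live definitions
= 37 - 16 = 21

21


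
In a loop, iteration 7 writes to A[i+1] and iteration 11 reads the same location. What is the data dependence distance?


Distance = read iteration - write iteration
= 11 - 7 = 4

4


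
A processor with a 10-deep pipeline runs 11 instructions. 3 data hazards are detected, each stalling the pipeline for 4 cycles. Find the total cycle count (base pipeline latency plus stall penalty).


Base cycles = 10 + 11 - 1 = 20
Total stalls = 3 * 4 = 12
Total = 20 + 12 = 32

32


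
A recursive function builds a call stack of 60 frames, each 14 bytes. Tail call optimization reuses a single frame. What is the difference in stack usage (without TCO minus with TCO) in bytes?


Without TCO: 60 * 14 = 840 bytes
With TCO: reuse 1 frame = 14 bytes
Savings = 840 - 14 = 826

826


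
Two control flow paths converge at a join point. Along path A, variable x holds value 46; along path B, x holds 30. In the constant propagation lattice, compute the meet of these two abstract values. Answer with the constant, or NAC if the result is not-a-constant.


Meet operation: if both paths give the same constant, result is that constant; if they differ, result is NAC (not-a-constant).
Path A: 46, Path B: 30 -> differ
Result: not-a-constant -> NAC

NAC


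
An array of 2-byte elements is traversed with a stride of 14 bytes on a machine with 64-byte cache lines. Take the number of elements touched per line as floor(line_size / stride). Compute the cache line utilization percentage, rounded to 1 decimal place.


Elements per cache line = floor(64 / 14) = 4
Bytes used = 4 * 2 = 8
Utilization = 8 / 64 * 100 = 12.5%

12.5
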